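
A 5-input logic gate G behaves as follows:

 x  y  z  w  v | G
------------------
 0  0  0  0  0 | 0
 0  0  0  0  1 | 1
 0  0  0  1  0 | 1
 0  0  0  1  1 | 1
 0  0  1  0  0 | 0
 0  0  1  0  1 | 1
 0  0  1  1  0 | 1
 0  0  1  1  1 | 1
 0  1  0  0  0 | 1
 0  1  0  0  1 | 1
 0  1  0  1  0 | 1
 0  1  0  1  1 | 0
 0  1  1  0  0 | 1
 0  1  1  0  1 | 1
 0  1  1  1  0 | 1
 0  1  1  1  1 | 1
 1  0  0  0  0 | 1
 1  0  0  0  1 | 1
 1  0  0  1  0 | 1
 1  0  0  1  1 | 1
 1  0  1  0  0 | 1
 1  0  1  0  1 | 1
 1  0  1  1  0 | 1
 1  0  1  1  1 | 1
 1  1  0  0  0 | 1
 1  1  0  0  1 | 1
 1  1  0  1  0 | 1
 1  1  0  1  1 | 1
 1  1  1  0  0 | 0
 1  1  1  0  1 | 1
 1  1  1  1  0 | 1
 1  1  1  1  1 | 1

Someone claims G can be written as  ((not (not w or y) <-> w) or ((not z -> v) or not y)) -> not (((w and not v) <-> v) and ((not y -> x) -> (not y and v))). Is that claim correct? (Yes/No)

No

Evaluate ((not (not w or y) <-> w) or ((not z -> v) or not y)) -> not (((w and not v) <-> v) and ((not y -> x) -> (not y and v))) on each row and compare to G:
  x=0, y=0, z=0, w=0, v=0: formula gives 0, G = 0 ✓
  x=0, y=0, z=0, w=0, v=1: formula gives 1, G = 1 ✓
  x=0, y=0, z=0, w=1, v=0: formula gives 1, G = 1 ✓
  x=0, y=0, z=0, w=1, v=1: formula gives 1, G = 1 ✓
  …
  x=0, y=1, z=0, w=1, v=1: formula gives 1, but G = 0 ✗
A single disagreement suffices: at (0,1,0,1,1) they differ, so the formula does not compute G.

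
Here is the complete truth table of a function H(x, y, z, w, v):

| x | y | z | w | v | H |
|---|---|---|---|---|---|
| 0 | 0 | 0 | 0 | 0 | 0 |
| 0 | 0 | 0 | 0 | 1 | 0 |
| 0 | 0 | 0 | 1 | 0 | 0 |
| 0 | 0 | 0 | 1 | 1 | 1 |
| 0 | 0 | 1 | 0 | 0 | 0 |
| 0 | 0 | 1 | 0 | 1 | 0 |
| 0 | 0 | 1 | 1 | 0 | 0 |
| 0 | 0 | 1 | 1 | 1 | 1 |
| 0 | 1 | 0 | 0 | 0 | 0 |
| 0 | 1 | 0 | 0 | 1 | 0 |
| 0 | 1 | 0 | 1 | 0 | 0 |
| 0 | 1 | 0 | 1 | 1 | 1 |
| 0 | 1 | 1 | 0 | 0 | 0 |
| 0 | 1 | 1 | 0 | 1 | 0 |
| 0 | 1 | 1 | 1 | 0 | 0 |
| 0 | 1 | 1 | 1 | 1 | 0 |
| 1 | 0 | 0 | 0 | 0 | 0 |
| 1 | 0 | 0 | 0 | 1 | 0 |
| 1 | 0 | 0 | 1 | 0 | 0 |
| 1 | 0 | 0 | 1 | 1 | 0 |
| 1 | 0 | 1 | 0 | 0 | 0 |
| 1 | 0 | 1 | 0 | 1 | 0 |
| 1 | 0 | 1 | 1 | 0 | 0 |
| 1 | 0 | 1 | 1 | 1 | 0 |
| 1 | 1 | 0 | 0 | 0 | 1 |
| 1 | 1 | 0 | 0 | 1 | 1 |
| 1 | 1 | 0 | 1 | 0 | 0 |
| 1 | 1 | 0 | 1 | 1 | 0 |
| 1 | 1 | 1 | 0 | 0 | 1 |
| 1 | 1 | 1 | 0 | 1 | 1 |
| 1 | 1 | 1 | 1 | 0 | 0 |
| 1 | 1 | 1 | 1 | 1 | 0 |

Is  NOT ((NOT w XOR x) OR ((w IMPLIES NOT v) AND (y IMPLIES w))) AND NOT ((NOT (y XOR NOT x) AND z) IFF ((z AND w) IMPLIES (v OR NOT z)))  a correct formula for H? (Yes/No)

Yes

Evaluate NOT ((NOT w XOR x) OR ((w IMPLIES NOT v) AND (y IMPLIES w))) AND NOT ((NOT (y XOR NOT x) AND z) IFF ((z AND w) IMPLIES (v OR NOT z))) on each row and compare to H:
  x=0, y=0, z=0, w=0, v=0: formula gives 0, H = 0 ✓
  x=0, y=0, z=0, w=0, v=1: formula gives 0, H = 0 ✓
  x=0, y=0, z=0, w=1, v=0: formula gives 0, H = 0 ✓
  x=0, y=0, z=0, w=1, v=1: formula gives 1, H = 1 ✓
  … (the remaining 28 rows also agree.)
Every row agrees, so the formula is equivalent.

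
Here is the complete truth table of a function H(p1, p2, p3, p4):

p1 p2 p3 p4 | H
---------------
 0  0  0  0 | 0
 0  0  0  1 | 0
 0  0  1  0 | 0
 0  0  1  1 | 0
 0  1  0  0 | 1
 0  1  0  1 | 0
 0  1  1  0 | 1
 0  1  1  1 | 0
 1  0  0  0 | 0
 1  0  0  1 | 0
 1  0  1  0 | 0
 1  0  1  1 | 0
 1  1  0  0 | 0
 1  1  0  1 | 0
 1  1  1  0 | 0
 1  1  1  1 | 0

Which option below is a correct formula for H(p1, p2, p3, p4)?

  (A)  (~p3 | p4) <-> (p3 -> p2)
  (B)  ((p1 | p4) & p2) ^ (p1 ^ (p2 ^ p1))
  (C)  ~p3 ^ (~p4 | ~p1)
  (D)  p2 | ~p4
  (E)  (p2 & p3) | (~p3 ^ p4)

(A): at (0,0,0,0) it gives 1, but H = 0 — eliminated.
(C): at (0,0,1,0) it gives 1, but H = 0 — eliminated.
(D): at (0,0,0,0) it gives 1, but H = 0 — eliminated.
(E): at (0,0,0,0) it gives 1, but H = 0 — eliminated.
Only (B) survives; checking it on all 16 rows confirms it matches H.

B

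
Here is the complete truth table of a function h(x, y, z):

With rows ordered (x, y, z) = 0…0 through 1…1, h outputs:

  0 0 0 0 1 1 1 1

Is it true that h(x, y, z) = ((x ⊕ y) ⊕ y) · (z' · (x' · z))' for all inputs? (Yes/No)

Yes

Check the formula against h row by row:
  x=0, y=0, z=0: formula gives 0, h = 0 ✓
  x=0, y=0, z=1: formula gives 0, h = 0 ✓
  x=0, y=1, z=0: formula gives 0, h = 0 ✓
  x=0, y=1, z=1: formula gives 0, h = 0 ✓
  x=1, y=0, z=0: formula gives 1, h = 1 ✓
  …and likewise for the remaining 3 rows.
All 8 rows match — the expression computes h exactly.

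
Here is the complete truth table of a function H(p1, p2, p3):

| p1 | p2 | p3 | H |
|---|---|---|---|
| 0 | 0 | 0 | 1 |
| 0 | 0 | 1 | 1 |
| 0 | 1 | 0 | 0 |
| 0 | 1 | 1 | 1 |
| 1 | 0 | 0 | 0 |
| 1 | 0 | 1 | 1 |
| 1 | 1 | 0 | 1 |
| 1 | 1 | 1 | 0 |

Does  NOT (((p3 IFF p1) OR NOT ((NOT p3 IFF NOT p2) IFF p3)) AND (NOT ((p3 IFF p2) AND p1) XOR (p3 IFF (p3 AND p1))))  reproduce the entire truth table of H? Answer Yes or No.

Evaluate NOT (((p3 IFF p1) OR NOT ((NOT p3 IFF NOT p2) IFF p3)) AND (NOT ((p3 IFF p2) AND p1) XOR (p3 IFF (p3 AND p1)))) on each row and compare to H:
  p1=0, p2=0, p3=0: formula gives 1, H = 1 ✓
  p1=0, p2=0, p3=1: formula gives 0, but H = 1 ✗
A single disagreement suffices: at (0,0,1) they differ, so the formula does not compute H.

No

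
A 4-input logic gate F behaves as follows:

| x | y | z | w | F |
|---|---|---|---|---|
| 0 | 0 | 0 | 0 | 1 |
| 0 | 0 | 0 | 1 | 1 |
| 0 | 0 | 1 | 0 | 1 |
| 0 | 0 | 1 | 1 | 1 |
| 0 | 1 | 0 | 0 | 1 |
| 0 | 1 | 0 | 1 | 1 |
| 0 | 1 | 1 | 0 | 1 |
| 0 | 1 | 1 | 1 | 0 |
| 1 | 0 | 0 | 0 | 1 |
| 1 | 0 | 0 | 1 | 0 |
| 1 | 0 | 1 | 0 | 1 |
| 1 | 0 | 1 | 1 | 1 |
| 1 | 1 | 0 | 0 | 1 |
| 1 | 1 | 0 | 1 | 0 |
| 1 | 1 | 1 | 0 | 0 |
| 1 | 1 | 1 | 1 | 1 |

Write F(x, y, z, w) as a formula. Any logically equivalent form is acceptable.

The 0-rows are (0,1,1,1), (1,0,0,1), (1,1,0,1), (1,1,1,0). Take each as a conjunction (¬x·y·z·w, x·¬y·¬z·w, x·y·¬z·w, x·y·z·¬w), form their disjunction, and complement — that gives a formula that is 1 everywhere F is.

F(x, y, z, w) = ¬((((((¬x ∧ y) ∧ z) ∧ w) ∨ (((x ∧ ¬y) ∧ ¬z) ∧ w)) ∨ (((x ∧ y) ∧ ¬z) ∧ w)) ∨ (((x ∧ y) ∧ z) ∧ ¬w))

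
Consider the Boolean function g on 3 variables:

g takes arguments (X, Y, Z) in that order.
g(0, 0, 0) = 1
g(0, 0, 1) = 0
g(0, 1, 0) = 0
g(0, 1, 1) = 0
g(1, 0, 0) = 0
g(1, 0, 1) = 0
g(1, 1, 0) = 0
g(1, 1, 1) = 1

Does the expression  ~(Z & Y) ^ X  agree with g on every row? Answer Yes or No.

Test each input against both g and the formula:
  X=0, Y=0, Z=0: formula gives 1, g = 1 ✓
  X=0, Y=0, Z=1: formula gives 1, but g = 0 ✗
Row (0,0,1) is a counterexample, so the formula is not equivalent to g.

No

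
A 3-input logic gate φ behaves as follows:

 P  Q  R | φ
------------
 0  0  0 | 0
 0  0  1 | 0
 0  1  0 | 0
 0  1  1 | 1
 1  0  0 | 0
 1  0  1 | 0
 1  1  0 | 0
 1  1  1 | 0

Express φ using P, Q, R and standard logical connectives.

φ is 1 on exactly one input, (0,1,1), whose minterm is ¬P·Q·R. So φ is just that conjunction.

φ(P, Q, R) = (~P & Q) & R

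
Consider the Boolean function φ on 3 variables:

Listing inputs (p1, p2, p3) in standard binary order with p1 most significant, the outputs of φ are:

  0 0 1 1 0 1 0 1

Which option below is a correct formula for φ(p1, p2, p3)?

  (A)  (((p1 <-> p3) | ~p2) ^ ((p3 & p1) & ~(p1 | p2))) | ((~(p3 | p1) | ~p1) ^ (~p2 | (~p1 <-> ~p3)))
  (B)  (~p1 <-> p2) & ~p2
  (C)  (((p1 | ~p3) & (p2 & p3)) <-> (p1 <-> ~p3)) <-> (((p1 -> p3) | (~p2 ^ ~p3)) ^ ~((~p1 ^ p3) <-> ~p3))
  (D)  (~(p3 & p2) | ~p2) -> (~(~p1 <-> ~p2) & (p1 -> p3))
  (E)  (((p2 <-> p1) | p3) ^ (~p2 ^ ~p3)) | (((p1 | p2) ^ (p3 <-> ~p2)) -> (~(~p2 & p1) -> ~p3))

D

(A) fails at (0,0,0): the formula yields 1, φ is 0.
(B) fails at (0,1,0): the formula yields 0, φ is 1.
(C) fails at (0,0,0): the formula yields 1, φ is 0.
(E) fails at (0,0,0): the formula yields 1, φ is 0.
That leaves (D). Evaluating it on every row reproduces the table of φ exactly.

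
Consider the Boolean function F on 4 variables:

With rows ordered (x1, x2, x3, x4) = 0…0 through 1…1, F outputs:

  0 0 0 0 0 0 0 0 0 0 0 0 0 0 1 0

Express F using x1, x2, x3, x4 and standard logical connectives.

F(x1, x2, x3, x4) = ((x1 and x2) and x3) and not x4

F is 1 on exactly one input, (1,1,1,0), whose minterm is x1·x2·x3·¬x4. So F is just that conjunction.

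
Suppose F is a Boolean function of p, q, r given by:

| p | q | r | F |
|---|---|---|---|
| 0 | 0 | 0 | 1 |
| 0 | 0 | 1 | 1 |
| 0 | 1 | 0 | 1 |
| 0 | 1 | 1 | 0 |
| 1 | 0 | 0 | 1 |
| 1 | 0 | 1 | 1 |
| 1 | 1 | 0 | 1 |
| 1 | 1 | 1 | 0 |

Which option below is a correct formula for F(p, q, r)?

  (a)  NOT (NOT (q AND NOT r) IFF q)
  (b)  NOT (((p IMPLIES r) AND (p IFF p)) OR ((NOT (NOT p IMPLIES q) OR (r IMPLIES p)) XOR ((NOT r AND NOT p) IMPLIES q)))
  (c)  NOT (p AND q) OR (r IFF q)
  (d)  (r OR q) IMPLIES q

(b) disagrees with F on (0,0,0) (formula → 0, table → 1); rule it out.
(c) disagrees with F on (0,1,1) (formula → 1, table → 0); rule it out.
(d) disagrees with F on (0,0,1) (formula → 0, table → 1); rule it out.
That leaves (a). Evaluating it on every row reproduces the table of F exactly.

a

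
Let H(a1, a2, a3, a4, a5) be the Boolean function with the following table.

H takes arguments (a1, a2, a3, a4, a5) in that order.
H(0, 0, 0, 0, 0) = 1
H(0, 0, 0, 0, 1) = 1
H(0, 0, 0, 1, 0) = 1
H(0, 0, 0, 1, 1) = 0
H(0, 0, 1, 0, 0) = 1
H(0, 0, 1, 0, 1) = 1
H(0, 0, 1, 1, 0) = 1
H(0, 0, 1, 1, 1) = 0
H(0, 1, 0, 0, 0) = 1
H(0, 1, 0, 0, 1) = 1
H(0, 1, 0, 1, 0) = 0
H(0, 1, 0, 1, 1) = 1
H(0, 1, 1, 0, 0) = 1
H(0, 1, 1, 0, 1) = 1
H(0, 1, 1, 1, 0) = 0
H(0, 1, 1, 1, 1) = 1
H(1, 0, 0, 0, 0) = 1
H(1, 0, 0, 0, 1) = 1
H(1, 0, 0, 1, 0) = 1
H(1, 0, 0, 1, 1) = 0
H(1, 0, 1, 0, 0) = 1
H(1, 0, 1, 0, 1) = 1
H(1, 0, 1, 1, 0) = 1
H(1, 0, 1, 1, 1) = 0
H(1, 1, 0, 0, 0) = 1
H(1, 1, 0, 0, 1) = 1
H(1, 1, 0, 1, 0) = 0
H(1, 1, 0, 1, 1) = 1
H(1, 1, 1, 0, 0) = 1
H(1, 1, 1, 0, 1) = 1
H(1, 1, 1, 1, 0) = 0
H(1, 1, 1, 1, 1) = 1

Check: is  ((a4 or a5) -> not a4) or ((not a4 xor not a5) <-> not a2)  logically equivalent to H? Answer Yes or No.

Yes

Evaluate ((a4 or a5) -> not a4) or ((not a4 xor not a5) <-> not a2) on each row and compare to H:
  a1=0, a2=0, a3=0, a4=0, a5=0: formula gives 1, H = 1 ✓
  a1=0, a2=0, a3=0, a4=0, a5=1: formula gives 1, H = 1 ✓
  a1=0, a2=0, a3=0, a4=1, a5=0: formula gives 1, H = 1 ✓
  a1=0, a2=0, a3=0, a4=1, a5=1: formula gives 0, H = 0 ✓
  … (the remaining 28 rows also agree.)
All 32 rows match — the expression computes H exactly.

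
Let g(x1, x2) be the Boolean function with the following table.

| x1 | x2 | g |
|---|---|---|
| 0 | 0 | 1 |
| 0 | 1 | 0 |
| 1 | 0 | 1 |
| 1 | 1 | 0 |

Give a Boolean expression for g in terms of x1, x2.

The output is the negation of x2.

g(x1, x2) = ~x2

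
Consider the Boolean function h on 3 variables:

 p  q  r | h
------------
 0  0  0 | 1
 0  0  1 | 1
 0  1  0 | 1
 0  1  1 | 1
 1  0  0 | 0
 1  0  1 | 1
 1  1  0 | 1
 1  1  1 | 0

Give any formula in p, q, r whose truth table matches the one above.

h is 0 on only 2 rows — (1,0,0), (1,1,1). Writing each as a minterm (p·¬q·¬r, p·q·r) and OR-ing them characterizes exactly where h=0, so h is the negation of that disjunction.

h(p, q, r) = not (((p and not q) and not r) or ((p and q) and r))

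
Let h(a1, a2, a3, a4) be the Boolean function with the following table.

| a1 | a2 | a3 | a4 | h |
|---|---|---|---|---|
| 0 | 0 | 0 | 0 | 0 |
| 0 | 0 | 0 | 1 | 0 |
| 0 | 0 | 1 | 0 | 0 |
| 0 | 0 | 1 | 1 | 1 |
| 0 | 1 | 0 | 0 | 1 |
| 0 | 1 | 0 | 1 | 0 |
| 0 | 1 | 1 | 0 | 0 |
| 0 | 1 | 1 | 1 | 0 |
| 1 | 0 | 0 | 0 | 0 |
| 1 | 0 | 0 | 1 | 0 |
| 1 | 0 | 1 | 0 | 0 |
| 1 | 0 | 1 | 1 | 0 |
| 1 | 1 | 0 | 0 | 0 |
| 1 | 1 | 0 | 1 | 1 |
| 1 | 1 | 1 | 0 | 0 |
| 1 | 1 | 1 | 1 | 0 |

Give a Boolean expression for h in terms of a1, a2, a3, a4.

h(a1, a2, a3, a4) = ((((not a1 and not a2) and a3) and a4) or (((not a1 and a2) and not a3) and not a4)) or (((a1 and a2) and not a3) and a4)

h=1 on 3 inputs: (0,0,1,1), (0,1,0,0), (1,1,0,1). Reading each as a conjunction of literals (¬a1·¬a2·a3·a4, ¬a1·a2·¬a3·¬a4, a1·a2·¬a3·a4) and taking the OR gives the canonical DNF.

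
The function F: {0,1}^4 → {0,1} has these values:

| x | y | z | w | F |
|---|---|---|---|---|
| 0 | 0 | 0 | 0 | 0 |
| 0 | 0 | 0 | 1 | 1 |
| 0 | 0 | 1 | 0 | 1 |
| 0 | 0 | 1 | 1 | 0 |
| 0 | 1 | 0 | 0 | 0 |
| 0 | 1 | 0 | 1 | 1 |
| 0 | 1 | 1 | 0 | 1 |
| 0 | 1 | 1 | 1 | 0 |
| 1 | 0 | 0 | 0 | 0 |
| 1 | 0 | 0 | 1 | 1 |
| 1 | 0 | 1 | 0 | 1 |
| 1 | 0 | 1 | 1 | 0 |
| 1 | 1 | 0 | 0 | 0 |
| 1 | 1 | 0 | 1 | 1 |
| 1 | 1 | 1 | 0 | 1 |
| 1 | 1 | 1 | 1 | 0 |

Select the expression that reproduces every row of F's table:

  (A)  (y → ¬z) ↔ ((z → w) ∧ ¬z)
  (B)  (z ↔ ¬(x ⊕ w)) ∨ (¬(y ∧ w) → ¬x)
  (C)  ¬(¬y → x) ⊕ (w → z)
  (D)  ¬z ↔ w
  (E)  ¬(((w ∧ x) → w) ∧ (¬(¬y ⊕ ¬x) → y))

(A) fails at (0,0,0,0): the formula yields 1, F is 0.
(B) fails at (0,0,0,0): the formula yields 1, F is 0.
(C) fails at (0,0,1,0): the formula yields 0, F is 1.
(E) fails at (0,0,0,0): the formula yields 1, F is 0.
Only (D) survives; checking it on all 16 rows confirms it matches F.

D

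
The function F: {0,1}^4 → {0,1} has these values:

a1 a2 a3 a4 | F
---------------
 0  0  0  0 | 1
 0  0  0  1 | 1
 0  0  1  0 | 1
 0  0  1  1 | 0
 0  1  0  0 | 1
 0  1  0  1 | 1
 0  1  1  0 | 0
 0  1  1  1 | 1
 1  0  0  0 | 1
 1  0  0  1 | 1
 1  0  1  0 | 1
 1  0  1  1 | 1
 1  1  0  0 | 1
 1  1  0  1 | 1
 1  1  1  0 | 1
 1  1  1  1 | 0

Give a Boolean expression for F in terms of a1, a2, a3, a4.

There are just 3 zero rows: (0,0,1,1), (0,1,1,0), (1,1,1,1). Their minterms are ¬a1·¬a2·a3·a4, ¬a1·a2·a3·¬a4, a1·a2·a3·a4; the OR of those covers precisely the 0-outputs, and negating it yields F.

F(a1, a2, a3, a4) = (((((a1' · a2') · a3) · a4) + (((a1' · a2) · a3) · a4')) + (((a1 · a2) · a3) · a4))'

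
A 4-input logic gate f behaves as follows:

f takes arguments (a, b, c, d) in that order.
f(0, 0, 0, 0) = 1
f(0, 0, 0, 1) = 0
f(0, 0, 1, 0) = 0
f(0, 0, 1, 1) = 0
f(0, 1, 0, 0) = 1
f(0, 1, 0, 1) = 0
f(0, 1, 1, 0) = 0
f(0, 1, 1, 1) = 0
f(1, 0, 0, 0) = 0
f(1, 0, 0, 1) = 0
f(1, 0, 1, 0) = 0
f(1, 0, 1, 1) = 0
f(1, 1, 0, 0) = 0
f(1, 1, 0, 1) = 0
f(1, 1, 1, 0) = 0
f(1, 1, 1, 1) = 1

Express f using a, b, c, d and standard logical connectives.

Collect the rows where f=1 — (0,0,0,0), (0,1,0,0), (1,1,1,1) — and write one minterm per row: ¬a·¬b·¬c·¬d, ¬a·b·¬c·¬d, a·b·c·d. Their union (logical OR) reproduces the table exactly.

f(a, b, c, d) = ((((a' · b') · c') · d') + (((a' · b) · c') · d')) + (((a · b) · c) · d)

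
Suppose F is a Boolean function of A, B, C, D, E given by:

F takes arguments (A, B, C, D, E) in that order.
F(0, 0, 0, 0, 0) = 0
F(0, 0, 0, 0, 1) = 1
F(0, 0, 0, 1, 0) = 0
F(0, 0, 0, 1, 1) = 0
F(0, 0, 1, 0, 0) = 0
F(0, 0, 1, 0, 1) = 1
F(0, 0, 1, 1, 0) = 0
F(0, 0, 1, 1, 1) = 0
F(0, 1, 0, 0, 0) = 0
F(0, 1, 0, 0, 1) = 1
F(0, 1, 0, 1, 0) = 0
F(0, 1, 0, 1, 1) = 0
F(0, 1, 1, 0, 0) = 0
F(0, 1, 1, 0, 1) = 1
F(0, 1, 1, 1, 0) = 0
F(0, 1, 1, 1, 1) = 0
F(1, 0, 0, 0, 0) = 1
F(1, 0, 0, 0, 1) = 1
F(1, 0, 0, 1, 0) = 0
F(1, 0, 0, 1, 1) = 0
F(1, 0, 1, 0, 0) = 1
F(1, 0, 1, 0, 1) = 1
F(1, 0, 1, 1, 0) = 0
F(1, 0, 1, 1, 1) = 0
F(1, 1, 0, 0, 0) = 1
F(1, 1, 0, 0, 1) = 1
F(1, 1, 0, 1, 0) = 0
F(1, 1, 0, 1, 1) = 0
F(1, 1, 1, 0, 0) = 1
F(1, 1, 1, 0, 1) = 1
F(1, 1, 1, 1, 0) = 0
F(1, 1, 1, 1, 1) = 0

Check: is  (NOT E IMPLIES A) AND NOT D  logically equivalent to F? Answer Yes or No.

Yes

Evaluate (NOT E IMPLIES A) AND NOT D on each row and compare to F:
  A=0, B=0, C=0, D=0, E=0: formula gives 0, F = 0 ✓
  A=0, B=0, C=0, D=0, E=1: formula gives 1, F = 1 ✓
  A=0, B=0, C=0, D=1, E=0: formula gives 0, F = 0 ✓
  A=0, B=0, C=0, D=1, E=1: formula gives 0, F = 0 ✓
  …and likewise for the remaining 28 rows.
Every row agrees, so the formula is equivalent.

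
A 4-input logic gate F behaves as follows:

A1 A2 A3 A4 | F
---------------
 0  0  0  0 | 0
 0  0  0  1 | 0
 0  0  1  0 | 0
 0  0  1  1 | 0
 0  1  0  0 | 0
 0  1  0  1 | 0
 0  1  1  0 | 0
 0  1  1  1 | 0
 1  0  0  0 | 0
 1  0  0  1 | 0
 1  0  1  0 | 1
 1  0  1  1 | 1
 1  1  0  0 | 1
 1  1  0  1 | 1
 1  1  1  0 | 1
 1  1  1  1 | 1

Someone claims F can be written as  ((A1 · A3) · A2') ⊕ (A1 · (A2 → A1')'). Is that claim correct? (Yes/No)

Evaluate ((A1 · A3) · A2') ⊕ (A1 · (A2 → A1')') on each row and compare to F:
  A1=0, A2=0, A3=0, A4=0: formula gives 0, F = 0 ✓
  A1=0, A2=0, A3=0, A4=1: formula gives 0, F = 0 ✓
  A1=0, A2=0, A3=1, A4=0: formula gives 0, F = 0 ✓
  A1=0, A2=0, A3=1, A4=1: formula gives 0, F = 0 ✓
  … (the remaining 12 rows also agree.)
No disagreement on any input; they are logically equivalent.

Yes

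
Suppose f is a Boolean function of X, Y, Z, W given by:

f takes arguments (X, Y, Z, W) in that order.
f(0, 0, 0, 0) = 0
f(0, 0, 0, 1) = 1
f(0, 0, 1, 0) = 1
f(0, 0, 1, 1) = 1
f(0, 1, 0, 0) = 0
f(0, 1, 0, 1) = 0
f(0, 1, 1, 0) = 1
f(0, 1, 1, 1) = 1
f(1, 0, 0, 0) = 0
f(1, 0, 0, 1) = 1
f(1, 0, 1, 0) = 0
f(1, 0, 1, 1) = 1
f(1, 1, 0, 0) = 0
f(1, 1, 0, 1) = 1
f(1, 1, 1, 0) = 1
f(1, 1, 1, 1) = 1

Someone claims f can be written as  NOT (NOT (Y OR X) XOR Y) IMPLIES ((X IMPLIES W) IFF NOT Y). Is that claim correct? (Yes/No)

No

Test each input against both f and the formula:
  X=0, Y=0, Z=0, W=0: formula gives 1, but f = 0 ✗
A single disagreement suffices: at (0,0,0,0) they differ, so the formula does not compute f.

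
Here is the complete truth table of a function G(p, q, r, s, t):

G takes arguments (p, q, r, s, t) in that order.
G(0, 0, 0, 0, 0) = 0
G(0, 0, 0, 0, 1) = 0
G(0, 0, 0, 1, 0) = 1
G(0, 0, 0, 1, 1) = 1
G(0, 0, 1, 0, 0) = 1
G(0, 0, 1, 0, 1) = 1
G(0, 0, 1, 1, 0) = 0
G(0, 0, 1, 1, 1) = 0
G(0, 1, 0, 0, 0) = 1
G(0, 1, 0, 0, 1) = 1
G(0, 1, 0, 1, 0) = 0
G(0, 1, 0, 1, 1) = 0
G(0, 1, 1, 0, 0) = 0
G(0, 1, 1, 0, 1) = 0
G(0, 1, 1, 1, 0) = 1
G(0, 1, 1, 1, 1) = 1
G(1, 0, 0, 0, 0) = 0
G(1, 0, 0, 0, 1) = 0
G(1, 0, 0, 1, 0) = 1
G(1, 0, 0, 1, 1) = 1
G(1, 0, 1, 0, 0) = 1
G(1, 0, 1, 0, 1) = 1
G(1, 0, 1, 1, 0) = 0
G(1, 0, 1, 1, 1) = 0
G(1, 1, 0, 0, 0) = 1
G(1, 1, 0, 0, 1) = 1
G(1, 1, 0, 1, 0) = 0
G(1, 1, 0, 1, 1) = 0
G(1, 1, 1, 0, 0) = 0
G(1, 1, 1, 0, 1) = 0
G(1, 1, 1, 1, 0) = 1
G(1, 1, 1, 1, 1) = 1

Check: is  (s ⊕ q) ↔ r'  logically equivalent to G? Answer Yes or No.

Yes

Evaluate (s ⊕ q) ↔ r' on each row and compare to G:
  p=0, q=0, r=0, s=0, t=0: formula gives 0, G = 0 ✓
  p=0, q=0, r=0, s=0, t=1: formula gives 0, G = 0 ✓
  p=0, q=0, r=0, s=1, t=0: formula gives 1, G = 1 ✓
  p=0, q=0, r=0, s=1, t=1: formula gives 1, G = 1 ✓
  …and likewise for the remaining 28 rows.
All 32 rows match — the expression computes G exactly.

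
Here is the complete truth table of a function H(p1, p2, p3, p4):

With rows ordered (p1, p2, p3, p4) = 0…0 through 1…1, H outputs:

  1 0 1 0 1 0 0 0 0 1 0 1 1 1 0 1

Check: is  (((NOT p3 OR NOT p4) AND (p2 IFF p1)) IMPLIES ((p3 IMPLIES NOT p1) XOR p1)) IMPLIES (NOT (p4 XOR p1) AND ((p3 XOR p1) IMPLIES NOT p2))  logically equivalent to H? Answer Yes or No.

Test each input against both H and the formula:
  p1=0, p2=0, p3=0, p4=0: formula gives 1, H = 1 ✓
  p1=0, p2=0, p3=0, p4=1: formula gives 0, H = 0 ✓
  p1=0, p2=0, p3=1, p4=0: formula gives 1, H = 1 ✓
  p1=0, p2=0, p3=1, p4=1: formula gives 0, H = 0 ✓
  …and likewise for the remaining 12 rows.
Every row agrees, so the formula is equivalent.

Yes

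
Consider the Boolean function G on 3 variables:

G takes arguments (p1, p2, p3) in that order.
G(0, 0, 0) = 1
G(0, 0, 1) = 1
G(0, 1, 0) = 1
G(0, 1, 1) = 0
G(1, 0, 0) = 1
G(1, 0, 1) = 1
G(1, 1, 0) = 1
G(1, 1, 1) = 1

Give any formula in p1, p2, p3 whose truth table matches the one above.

G is 0 on exactly one input, (0,1,1), whose minterm is ¬p1·p2·p3. So G is the negation of that single conjunction.

G(p1, p2, p3) = ¬((¬p1 ∧ p2) ∧ p3)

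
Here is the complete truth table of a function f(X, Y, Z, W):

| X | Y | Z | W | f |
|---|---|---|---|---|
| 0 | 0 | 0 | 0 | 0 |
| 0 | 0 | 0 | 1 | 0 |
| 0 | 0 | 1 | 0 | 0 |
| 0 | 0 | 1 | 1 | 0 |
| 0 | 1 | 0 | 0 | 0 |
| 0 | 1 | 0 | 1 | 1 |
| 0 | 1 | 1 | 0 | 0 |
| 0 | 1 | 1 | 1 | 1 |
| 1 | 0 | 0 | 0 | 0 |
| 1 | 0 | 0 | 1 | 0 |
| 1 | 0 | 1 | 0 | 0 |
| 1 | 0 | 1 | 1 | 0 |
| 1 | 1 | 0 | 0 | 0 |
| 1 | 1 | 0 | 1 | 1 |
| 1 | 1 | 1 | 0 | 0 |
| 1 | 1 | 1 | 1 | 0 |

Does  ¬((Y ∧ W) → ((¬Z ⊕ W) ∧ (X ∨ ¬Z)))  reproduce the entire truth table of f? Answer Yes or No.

Yes

Evaluate ¬((Y ∧ W) → ((¬Z ⊕ W) ∧ (X ∨ ¬Z))) on each row and compare to f:
  X=0, Y=0, Z=0, W=0: formula gives 0, f = 0 ✓
  X=0, Y=0, Z=0, W=1: formula gives 0, f = 0 ✓
  X=0, Y=0, Z=1, W=0: formula gives 0, f = 0 ✓
  X=0, Y=0, Z=1, W=1: formula gives 0, f = 0 ✓
  … (the remaining 12 rows also agree.)
No disagreement on any input; they are logically equivalent.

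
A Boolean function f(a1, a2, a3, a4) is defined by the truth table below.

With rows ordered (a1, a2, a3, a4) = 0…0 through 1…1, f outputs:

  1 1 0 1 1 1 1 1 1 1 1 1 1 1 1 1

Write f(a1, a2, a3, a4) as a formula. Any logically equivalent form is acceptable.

f(a1, a2, a3, a4) = (((a1' · a2') · a3) · a4')'

f is 0 on exactly one input, (0,0,1,0), whose minterm is ¬a1·¬a2·a3·¬a4. So f is the negation of that single conjunction.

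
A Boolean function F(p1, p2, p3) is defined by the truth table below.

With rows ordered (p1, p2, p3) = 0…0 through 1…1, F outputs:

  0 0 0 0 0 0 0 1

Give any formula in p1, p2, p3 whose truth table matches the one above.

F(p1, p2, p3) = (p1 AND p2) AND p3

The output is 1 only when every input is 1 — the AND of all inputs.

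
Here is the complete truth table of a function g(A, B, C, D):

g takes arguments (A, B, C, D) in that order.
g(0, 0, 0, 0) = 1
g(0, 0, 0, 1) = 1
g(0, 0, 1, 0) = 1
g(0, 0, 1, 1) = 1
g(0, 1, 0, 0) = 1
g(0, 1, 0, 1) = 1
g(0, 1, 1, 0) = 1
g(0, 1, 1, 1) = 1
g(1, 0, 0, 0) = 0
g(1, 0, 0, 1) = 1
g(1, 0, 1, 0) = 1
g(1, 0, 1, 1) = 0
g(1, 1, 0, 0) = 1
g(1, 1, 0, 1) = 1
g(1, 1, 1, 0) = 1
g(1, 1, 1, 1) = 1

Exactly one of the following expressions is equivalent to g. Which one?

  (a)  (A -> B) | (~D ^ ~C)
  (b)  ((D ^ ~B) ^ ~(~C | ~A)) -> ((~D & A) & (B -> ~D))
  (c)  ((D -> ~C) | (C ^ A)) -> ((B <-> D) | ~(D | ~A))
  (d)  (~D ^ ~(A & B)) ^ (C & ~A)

(b) fails at (0,0,0,0): the formula yields 0, g is 1.
(c) fails at (0,0,0,1): the formula yields 0, g is 1.
(d) fails at (0,0,0,0): the formula yields 0, g is 1.
(a) is the remaining candidate, and it agrees with g on all 16 inputs.

a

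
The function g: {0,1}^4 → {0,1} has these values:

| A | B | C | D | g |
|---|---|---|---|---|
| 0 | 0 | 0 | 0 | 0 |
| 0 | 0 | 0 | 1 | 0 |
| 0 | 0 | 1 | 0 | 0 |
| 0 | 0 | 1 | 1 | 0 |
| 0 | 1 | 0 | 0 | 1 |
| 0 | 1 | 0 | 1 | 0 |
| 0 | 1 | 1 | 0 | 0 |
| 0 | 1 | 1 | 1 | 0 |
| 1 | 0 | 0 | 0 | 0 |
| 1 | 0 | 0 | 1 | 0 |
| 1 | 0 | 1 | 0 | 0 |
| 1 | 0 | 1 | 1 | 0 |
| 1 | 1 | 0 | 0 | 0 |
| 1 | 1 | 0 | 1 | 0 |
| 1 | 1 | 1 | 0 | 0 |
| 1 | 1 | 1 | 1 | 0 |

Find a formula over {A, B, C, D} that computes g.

g is 1 on exactly one input, (0,1,0,0), whose minterm is ¬A·B·¬C·¬D. So g is just that conjunction.

g(A, B, C, D) = ((not A and B) and not C) and not D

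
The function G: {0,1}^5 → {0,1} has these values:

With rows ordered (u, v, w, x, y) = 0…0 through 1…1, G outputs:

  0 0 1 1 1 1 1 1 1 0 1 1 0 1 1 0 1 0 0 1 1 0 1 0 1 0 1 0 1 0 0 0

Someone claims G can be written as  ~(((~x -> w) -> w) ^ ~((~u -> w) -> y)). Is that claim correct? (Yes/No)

Check the formula against G row by row:
  u=0, v=0, w=0, x=0, y=0: formula gives 0, G = 0 ✓
  u=0, v=0, w=0, x=0, y=1: formula gives 0, G = 0 ✓
  u=0, v=0, w=0, x=1, y=0: formula gives 1, G = 1 ✓
  u=0, v=0, w=0, x=1, y=1: formula gives 1, G = 1 ✓
  …
  u=0, v=0, w=1, x=0, y=1: formula gives 0, but G = 1 ✗
A single disagreement suffices: at (0,0,1,0,1) they differ, so the formula does not compute G.

No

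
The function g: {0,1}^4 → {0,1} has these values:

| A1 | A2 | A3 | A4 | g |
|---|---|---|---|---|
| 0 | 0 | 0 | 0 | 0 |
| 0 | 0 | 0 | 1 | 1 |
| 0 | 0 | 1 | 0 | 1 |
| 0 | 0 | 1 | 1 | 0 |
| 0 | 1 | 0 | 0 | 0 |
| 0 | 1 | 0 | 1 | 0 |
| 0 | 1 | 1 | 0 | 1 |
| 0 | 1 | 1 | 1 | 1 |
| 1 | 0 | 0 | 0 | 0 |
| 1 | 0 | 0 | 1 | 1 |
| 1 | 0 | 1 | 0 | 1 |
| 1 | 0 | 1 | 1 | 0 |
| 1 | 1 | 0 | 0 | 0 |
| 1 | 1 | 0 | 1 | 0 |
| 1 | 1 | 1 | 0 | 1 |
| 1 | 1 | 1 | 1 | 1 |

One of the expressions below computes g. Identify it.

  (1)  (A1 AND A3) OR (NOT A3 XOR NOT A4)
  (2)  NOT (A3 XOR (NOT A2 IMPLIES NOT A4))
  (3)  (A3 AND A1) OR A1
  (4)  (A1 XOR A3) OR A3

(1) fails at (0,1,0,1): the formula yields 1, g is 0.
(3) fails at (0,0,0,1): the formula yields 0, g is 1.
(4) fails at (0,0,0,1): the formula yields 0, g is 1.
(2) is the remaining candidate, and it agrees with g on all 16 inputs.

2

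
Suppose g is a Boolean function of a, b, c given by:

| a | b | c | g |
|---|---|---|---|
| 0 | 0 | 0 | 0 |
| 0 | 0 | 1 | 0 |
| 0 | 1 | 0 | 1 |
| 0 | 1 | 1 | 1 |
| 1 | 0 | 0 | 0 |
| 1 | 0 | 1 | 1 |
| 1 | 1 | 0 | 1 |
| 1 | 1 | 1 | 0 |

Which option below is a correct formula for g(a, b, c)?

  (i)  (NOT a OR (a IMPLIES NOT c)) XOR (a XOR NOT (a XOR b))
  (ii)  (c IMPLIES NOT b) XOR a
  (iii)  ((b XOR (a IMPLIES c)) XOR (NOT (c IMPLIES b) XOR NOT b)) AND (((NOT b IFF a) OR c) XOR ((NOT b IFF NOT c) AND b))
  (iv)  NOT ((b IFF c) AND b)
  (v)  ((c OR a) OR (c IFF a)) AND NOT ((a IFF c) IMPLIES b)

(ii) disagrees with g on (0,0,0) (formula → 1, table → 0); rule it out.
(iii) disagrees with g on (0,0,1) (formula → 1, table → 0); rule it out.
(iv) disagrees with g on (0,0,0) (formula → 1, table → 0); rule it out.
(v) disagrees with g on (0,0,0) (formula → 1, table → 0); rule it out.
(i) is the remaining candidate, and it agrees with g on all 8 inputs.

i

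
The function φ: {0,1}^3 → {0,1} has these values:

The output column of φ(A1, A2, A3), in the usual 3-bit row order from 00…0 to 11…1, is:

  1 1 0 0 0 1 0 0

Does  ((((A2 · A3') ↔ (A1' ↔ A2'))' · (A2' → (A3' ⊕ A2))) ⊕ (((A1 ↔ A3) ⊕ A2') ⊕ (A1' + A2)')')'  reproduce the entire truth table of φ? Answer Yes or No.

Yes

Test each input against both φ and the formula:
  A1=0, A2=0, A3=0: formula gives 1, φ = 1 ✓
  A1=0, A2=0, A3=1: formula gives 1, φ = 1 ✓
  A1=0, A2=1, A3=0: formula gives 0, φ = 0 ✓
  A1=0, A2=1, A3=1: formula gives 0, φ = 0 ✓
  A1=1, A2=0, A3=0: formula gives 0, φ = 0 ✓
  …and likewise for the remaining 3 rows.
Every row agrees, so the formula is equivalent.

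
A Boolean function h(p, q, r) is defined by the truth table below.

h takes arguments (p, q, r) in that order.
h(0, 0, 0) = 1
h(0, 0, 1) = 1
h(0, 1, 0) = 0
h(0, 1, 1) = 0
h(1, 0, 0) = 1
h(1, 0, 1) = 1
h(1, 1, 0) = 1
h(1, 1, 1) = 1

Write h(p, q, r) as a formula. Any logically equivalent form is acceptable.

h is 0 on only 2 rows — (0,1,0), (0,1,1). Writing each as a minterm (¬p·q·¬r, ¬p·q·r) and OR-ing them characterizes exactly where h=0, so h is the negation of that disjunction.

h(p, q, r) = not (((not p and q) and not r) or ((not p and q) and r))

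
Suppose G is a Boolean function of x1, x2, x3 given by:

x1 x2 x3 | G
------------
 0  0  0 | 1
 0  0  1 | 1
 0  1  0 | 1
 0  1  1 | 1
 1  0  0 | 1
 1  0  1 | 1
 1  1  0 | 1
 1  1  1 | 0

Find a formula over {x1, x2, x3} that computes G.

The output is 0 only when every input is 1 — NAND of all inputs.

G(x1, x2, x3) = NOT ((x1 AND x2) AND x3)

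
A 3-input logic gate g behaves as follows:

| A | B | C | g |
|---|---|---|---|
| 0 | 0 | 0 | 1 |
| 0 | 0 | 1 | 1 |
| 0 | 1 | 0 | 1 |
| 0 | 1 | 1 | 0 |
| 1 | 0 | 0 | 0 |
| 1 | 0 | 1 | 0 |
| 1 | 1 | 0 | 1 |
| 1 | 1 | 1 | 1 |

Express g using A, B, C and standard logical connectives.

g is 0 on only 3 rows — (0,1,1), (1,0,0), (1,0,1). Writing each as a minterm (¬A·B·C, A·¬B·¬C, A·¬B·C) and OR-ing them characterizes exactly where g=0, so g is the negation of that disjunction.

g(A, B, C) = ~((((~A & B) & C) | ((A & ~B) & ~C)) | ((A & ~B) & C))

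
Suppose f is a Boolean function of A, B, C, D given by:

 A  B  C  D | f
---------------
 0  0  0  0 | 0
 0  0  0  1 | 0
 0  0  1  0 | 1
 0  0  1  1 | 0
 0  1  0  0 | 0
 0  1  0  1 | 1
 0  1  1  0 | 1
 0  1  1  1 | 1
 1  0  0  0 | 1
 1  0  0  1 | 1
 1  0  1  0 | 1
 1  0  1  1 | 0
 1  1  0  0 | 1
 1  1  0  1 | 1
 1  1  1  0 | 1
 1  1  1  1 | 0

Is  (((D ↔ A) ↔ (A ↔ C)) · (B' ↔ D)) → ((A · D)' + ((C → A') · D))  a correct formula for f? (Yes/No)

No

Check the formula against f row by row:
  A=0, B=0, C=0, D=0: formula gives 1, but f = 0 ✗
Row (0,0,0,0) is a counterexample, so the formula is not equivalent to f.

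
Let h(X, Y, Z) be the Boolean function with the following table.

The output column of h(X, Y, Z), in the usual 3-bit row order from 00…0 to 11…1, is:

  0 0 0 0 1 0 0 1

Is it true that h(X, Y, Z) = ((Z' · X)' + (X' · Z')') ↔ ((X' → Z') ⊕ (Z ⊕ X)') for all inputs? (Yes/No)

No

Test each input against both h and the formula:
  X=0, Y=0, Z=0: formula gives 0, h = 0 ✓
  X=0, Y=0, Z=1: formula gives 0, h = 0 ✓
  X=0, Y=1, Z=0: formula gives 0, h = 0 ✓
  X=0, Y=1, Z=1: formula gives 0, h = 0 ✓
  X=1, Y=0, Z=0: formula gives 1, h = 1 ✓
  …
  X=1, Y=1, Z=0: formula gives 1, but h = 0 ✗
Since they disagree at (1,1,0), the expression is not a correct formula for h.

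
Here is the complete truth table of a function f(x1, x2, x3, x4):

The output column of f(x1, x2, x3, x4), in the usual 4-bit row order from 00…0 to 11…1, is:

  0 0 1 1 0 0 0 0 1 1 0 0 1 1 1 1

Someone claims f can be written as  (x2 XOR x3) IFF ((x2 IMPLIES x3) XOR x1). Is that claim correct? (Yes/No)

Yes

Evaluate (x2 XOR x3) IFF ((x2 IMPLIES x3) XOR x1) on each row and compare to f:
  x1=0, x2=0, x3=0, x4=0: formula gives 0, f = 0 ✓
  x1=0, x2=0, x3=0, x4=1: formula gives 0, f = 0 ✓
  x1=0, x2=0, x3=1, x4=0: formula gives 1, f = 1 ✓
  x1=0, x2=0, x3=1, x4=1: formula gives 1, f = 1 ✓
  … (the remaining 12 rows also agree.)
All 16 rows match — the expression computes f exactly.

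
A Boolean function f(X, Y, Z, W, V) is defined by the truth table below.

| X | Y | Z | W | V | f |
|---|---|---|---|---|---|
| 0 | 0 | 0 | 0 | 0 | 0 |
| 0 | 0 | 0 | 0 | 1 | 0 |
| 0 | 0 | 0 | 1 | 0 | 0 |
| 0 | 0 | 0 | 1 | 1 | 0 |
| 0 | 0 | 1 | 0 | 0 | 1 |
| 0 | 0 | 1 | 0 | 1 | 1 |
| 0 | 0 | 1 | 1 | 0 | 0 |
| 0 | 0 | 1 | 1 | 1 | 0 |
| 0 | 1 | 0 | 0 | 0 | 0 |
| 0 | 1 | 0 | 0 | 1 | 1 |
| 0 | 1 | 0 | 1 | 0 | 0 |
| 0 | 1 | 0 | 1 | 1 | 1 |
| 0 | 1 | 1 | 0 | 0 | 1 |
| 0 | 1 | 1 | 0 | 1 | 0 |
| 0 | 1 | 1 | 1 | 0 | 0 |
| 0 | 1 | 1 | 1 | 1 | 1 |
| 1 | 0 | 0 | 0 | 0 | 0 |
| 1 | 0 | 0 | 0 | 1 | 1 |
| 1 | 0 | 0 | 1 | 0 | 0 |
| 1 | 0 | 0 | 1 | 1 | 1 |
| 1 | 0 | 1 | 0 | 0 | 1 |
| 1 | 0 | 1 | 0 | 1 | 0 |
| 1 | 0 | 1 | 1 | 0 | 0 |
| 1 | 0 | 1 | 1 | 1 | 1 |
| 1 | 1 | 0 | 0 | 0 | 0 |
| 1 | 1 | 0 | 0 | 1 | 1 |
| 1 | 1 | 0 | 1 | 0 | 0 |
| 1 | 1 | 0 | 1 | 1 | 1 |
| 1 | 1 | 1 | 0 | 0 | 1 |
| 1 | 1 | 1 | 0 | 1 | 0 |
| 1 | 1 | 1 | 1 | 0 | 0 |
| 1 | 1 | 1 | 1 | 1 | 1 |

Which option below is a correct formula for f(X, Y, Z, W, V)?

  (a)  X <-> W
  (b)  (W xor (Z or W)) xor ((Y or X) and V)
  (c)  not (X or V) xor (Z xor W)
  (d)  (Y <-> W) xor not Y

(a): at (0,0,0,0,0) it gives 1, but f = 0 — eliminated.
(c): at (0,0,0,0,0) it gives 1, but f = 0 — eliminated.
(d): at (0,0,0,1,0) it gives 1, but f = 0 — eliminated.
Only (b) survives; checking it on all 32 rows confirms it matches f.

b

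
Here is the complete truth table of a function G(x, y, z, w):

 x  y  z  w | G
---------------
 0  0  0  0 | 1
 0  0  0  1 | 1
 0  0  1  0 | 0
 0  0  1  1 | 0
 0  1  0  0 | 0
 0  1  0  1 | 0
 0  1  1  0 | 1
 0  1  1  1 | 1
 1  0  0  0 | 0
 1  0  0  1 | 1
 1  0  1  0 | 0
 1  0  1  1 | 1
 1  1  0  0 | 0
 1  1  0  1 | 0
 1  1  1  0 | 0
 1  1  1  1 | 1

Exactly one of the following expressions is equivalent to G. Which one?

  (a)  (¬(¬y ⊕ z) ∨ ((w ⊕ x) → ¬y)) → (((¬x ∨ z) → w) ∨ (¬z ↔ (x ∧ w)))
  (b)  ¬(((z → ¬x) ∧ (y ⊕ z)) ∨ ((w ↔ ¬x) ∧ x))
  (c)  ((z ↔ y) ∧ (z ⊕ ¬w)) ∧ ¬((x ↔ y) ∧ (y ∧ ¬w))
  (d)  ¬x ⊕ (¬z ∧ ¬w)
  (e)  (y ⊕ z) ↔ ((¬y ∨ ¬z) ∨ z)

b

(a) disagrees with G on (0,0,0,0) (formula → 0, table → 1); rule it out.
(c) disagrees with G on (0,0,0,1) (formula → 0, table → 1); rule it out.
(d) disagrees with G on (0,0,0,0) (formula → 0, table → 1); rule it out.
(e) disagrees with G on (0,0,0,0) (formula → 0, table → 1); rule it out.
Only (b) survives; checking it on all 16 rows confirms it matches G.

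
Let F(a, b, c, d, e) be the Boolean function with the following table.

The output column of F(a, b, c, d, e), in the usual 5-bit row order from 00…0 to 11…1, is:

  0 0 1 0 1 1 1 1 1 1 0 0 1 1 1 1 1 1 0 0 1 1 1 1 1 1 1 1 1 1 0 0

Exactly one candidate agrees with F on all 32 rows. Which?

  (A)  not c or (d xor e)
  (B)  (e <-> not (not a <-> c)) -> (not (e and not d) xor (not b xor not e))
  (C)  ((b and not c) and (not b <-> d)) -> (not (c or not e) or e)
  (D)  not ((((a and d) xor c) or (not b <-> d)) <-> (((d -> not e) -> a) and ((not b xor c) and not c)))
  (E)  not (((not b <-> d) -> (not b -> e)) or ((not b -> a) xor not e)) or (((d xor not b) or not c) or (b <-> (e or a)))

D

(A) disagrees with F on (0,0,0,0,0) (formula → 1, table → 0); rule it out.
(B) disagrees with F on (0,0,0,0,0) (formula → 1, table → 0); rule it out.
(C) disagrees with F on (0,0,0,0,0) (formula → 1, table → 0); rule it out.
(E) disagrees with F on (0,0,0,0,0) (formula → 1, table → 0); rule it out.
That leaves (D). Evaluating it on every row reproduces the table of F exactly.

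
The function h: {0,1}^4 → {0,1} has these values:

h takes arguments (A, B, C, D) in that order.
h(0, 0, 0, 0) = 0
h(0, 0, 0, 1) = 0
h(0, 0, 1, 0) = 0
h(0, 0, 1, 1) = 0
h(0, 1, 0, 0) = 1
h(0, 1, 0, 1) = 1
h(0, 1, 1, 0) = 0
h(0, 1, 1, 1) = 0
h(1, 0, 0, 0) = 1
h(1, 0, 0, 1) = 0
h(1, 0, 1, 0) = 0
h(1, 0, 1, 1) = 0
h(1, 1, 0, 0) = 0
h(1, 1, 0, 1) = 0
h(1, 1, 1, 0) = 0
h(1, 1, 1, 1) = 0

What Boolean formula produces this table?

h(A, B, C, D) = ((((not A and B) and not C) and not D) or (((not A and B) and not C) and D)) or (((A and not B) and not C) and not D)

h=1 on 3 inputs: (0,1,0,0), (0,1,0,1), (1,0,0,0). Reading each as a conjunction of literals (¬A·B·¬C·¬D, ¬A·B·¬C·D, A·¬B·¬C·¬D) and taking the OR gives the canonical DNF.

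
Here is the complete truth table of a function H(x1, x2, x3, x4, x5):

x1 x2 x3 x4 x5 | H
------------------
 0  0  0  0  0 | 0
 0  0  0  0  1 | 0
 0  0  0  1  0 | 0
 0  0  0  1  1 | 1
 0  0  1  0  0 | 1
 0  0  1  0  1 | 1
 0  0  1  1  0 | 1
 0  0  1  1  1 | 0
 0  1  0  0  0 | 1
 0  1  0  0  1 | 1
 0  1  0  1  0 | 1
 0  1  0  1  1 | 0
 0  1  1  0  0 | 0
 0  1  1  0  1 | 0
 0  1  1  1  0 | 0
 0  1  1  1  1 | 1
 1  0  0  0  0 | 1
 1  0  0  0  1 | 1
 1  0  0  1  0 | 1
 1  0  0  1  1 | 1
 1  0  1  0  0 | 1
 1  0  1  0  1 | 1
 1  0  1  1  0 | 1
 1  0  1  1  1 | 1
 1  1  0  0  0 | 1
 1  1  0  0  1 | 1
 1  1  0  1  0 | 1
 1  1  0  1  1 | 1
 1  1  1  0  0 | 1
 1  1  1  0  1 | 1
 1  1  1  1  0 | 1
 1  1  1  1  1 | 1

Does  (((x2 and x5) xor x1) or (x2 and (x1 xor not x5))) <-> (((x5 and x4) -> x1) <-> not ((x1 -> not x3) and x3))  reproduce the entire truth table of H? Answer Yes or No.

Yes

Check the formula against H row by row:
  x1=0, x2=0, x3=0, x4=0, x5=0: formula gives 0, H = 0 ✓
  x1=0, x2=0, x3=0, x4=0, x5=1: formula gives 0, H = 0 ✓
  x1=0, x2=0, x3=0, x4=1, x5=0: formula gives 0, H = 0 ✓
  x1=0, x2=0, x3=0, x4=1, x5=1: formula gives 1, H = 1 ✓
  … (the remaining 28 rows also agree.)
No disagreement on any input; they are logically equivalent.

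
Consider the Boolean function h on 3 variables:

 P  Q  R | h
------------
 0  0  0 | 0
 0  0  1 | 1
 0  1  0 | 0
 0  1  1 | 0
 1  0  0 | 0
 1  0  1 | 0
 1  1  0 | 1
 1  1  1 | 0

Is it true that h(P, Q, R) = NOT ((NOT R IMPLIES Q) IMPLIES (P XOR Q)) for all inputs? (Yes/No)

No

Check the formula against h row by row:
  P=0, Q=0, R=0: formula gives 0, h = 0 ✓
  P=0, Q=0, R=1: formula gives 1, h = 1 ✓
  P=0, Q=1, R=0: formula gives 0, h = 0 ✓
  P=0, Q=1, R=1: formula gives 0, h = 0 ✓
  P=1, Q=0, R=0: formula gives 0, h = 0 ✓
  …
  P=1, Q=1, R=1: formula gives 1, but h = 0 ✗
Since they disagree at (1,1,1), the expression is not a correct formula for h.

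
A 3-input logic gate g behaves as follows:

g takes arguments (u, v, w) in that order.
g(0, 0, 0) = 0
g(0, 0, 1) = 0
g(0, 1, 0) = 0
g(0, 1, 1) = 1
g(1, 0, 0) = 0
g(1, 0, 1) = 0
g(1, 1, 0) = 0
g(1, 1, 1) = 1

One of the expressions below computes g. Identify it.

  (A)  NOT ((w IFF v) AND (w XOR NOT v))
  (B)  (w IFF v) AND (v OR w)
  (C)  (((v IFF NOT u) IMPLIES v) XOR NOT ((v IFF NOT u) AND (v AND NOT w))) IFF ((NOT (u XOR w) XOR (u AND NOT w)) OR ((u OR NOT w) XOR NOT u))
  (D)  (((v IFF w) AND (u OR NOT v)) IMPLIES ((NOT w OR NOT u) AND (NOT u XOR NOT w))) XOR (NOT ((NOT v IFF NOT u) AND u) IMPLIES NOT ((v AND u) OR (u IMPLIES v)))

B

(A) fails at (0,0,1): the formula yields 1, g is 0.
(C) fails at (0,1,0): the formula yields 1, g is 0.
(D) fails at (0,0,1): the formula yields 1, g is 0.
(B) is the remaining candidate, and it agrees with g on all 8 inputs.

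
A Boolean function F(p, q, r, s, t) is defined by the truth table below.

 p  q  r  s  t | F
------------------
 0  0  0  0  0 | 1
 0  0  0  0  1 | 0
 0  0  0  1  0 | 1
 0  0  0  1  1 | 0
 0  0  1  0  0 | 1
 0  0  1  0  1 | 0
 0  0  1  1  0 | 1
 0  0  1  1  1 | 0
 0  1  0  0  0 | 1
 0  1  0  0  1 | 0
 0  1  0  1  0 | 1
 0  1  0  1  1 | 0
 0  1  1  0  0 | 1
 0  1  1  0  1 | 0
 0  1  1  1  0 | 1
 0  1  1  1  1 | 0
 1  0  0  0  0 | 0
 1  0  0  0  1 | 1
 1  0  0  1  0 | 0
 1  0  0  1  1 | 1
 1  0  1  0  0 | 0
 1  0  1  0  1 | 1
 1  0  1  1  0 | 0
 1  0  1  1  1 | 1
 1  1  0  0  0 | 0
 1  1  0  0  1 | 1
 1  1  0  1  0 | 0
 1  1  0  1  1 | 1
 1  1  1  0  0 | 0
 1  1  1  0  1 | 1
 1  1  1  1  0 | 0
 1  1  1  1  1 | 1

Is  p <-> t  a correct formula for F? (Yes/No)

Check the formula against F row by row:
  p=0, q=0, r=0, s=0, t=0: formula gives 1, F = 1 ✓
  p=0, q=0, r=0, s=0, t=1: formula gives 0, F = 0 ✓
  p=0, q=0, r=0, s=1, t=0: formula gives 1, F = 1 ✓
  p=0, q=0, r=0, s=1, t=1: formula gives 0, F = 0 ✓
  … (the remaining 28 rows also agree.)
Every row agrees, so the formula is equivalent.

Yes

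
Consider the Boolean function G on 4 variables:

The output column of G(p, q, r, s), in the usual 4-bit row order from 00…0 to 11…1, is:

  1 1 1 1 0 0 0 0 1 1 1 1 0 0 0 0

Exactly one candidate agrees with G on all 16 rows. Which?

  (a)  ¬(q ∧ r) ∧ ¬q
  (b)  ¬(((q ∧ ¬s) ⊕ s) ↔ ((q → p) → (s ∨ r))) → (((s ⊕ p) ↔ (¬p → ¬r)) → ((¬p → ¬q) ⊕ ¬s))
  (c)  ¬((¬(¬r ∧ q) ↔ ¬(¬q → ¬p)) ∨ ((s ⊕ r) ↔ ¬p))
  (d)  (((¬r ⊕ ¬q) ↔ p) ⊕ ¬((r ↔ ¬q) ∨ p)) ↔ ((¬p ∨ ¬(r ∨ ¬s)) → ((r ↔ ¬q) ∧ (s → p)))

a

(b) fails at (0,0,1,0): the formula yields 0, G is 1.
(c) fails at (0,0,0,1): the formula yields 0, G is 1.
(d) fails at (0,0,1,0): the formula yields 0, G is 1.
That leaves (a). Evaluating it on every row reproduces the table of G exactly.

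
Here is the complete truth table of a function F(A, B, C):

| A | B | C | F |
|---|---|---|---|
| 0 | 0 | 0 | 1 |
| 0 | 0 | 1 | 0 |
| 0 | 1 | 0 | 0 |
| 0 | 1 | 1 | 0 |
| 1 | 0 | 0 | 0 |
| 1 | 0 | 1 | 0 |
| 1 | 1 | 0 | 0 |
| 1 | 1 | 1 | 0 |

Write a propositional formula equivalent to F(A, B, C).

F(A, B, C) = ¬((A ∨ B) ∨ C)

The output is 1 only when every input is 0 — NOR of all inputs.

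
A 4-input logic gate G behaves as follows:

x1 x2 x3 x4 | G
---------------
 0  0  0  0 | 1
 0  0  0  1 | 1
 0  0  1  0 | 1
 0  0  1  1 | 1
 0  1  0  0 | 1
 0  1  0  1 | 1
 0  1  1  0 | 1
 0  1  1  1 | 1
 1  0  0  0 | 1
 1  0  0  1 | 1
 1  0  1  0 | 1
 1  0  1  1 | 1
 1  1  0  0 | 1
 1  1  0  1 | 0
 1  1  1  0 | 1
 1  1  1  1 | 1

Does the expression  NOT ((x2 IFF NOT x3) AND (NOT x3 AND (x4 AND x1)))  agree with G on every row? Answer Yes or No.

Evaluate NOT ((x2 IFF NOT x3) AND (NOT x3 AND (x4 AND x1))) on each row and compare to G:
  x1=0, x2=0, x3=0, x4=0: formula gives 1, G = 1 ✓
  x1=0, x2=0, x3=0, x4=1: formula gives 1, G = 1 ✓
  x1=0, x2=0, x3=1, x4=0: formula gives 1, G = 1 ✓
  x1=0, x2=0, x3=1, x4=1: formula gives 1, G = 1 ✓
  … (the remaining 12 rows also agree.)
Every row agrees, so the formula is equivalent.

Yes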